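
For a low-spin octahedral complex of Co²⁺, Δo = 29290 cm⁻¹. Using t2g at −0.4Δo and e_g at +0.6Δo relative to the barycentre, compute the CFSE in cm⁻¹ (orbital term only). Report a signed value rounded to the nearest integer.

-52722

Co sits in group 9; removing 2 electrons leaves Co²⁺ with 9 − 2 = 7 d electrons.
The d⁷ electrons fill as t2g^6 e_g^1.
CFSE(orbital) = 6×(-0.4Δo) + 1×(0.6Δo) = -1.8Δo; with Δo = 29290 cm⁻¹ that is -52722 cm⁻¹.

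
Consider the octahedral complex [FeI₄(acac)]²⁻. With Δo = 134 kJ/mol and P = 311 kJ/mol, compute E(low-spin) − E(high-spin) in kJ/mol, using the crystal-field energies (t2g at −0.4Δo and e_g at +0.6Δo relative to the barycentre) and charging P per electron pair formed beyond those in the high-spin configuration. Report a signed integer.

Ligand charges: 4×(-1) from I⁻ and 1×(-1) from acac⁻ sum to -5; with overall charge -2, Fe is +3.
Fe³⁺: group 8, so d-count = 8 − 3 = 5.
High-spin: t2g^3 e_g^2, CFSE = 0.0Δo = 0 kJ/mol.
For low-spin the configuration is t2g^5 e_g^0: orbital energy -2.0 × 134 = -268 kJ/mol, and 2 additional pairs relative to high-spin add 622 kJ/mol, giving 354 kJ/mol.
The difference is 354 − (0) = 354 kJ/mol, so high-spin lies lower.

354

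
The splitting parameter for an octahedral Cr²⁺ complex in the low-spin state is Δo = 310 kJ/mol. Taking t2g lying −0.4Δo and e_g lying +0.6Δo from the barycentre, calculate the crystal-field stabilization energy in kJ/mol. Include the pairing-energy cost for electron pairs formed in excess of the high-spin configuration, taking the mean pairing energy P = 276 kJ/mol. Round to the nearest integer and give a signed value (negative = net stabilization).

Cr is in group 6, so Cr²⁺ is d⁴ (6 − 2 = 4).
Configuration: t2g^4 e_g^0.
Orbital CFSE = 4(-0.4) + 0(0.6) = -1.6Δo = -1.6 × 310 = -496 kJ/mol.
Relative to high-spin t2g^3 e_g^1 (0 paired), the low-spin configuration has 1 additional pair, contributing +1 × 276 = +276 kJ/mol.
Net CFSE = -496 + 276 = -220 kJ/mol.

-220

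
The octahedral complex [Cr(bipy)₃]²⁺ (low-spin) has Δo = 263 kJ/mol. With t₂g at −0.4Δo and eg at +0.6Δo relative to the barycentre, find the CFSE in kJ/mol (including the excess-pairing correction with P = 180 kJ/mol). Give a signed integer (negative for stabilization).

-241

bipy is neutral, so the +2 overall charge sits on Cr: oxidation state +2.
Group 6 minus oxidation state +2 gives a d⁴ configuration for Cr²⁺.
Configuration: t₂g⁴ eg⁰.
Orbital CFSE = 4(-0.4) + 0(0.6) = -1.6Δo = -1.6 × 263 = -421 kJ/mol.
Pairing penalty: 1 pair vs 0 in the high-spin reference → 1 extra × P = 180 kJ/mol.
Net CFSE = -421 + 180 = -241 kJ/mol.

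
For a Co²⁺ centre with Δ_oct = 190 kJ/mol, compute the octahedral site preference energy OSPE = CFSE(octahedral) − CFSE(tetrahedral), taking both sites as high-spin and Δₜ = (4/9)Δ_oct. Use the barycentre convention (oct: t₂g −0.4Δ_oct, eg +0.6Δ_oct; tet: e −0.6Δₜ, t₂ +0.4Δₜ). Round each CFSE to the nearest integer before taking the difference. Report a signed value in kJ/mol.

-51

Co sits in group 9; removing 2 electrons leaves Co²⁺ with 9 − 2 = 7 d electrons.
Octahedral high-spin t₂g⁵ eg²: CFSE = -0.8 × 190 = -152 kJ/mol.
Tetrahedral: e⁴ t₂³, CFSE = 4(−0.6) + 3(+0.4) = -1.2Δₜ = -1.2 × (4/9) × 190 = -101 kJ/mol.
OSPE = -152 − (-101) = -51 kJ/mol.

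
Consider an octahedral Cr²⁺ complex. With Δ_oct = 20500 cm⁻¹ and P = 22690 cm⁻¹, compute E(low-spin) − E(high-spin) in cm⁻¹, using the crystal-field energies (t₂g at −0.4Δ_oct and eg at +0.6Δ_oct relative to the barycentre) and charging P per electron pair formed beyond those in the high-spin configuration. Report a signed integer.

2190

Cr²⁺: group 6, so d-count = 6 − 2 = 4.
High-spin d⁴ fills as t₂g³ eg¹ with CFSE 3(−0.4) + 1(+0.6) = -0.6Δ_oct = -12300 cm⁻¹.
Low-spin t₂g⁴ eg⁰ gives -1.6Δ_oct = -32800 cm⁻¹, but forming 1 extra pair costs 1P = 22690 cm⁻¹, so E(LS) = -32800 + 22690 = -10110 cm⁻¹.
Thus E(LS) − E(HS) = 2190 cm⁻¹.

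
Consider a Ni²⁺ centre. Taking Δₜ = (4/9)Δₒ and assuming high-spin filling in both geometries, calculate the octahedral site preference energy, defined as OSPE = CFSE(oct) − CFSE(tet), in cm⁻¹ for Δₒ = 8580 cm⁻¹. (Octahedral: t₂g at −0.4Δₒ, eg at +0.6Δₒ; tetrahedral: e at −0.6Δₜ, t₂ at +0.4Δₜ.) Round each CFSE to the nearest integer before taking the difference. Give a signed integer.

Ni²⁺: group 10, so d-count = 10 − 2 = 8.
Octahedral (high-spin): t₂g⁶ eg², CFSE = 6(−0.4) + 2(+0.6) = -1.2Δₒ = -1.2 × 8580 = -10296 cm⁻¹.
In a tetrahedral site the filling is e⁴ t₂⁴: CFSE(tet) = -0.8Δₜ = -0.8 × (4/9)(8580) = -3051 cm⁻¹.
OSPE = CFSE(oct) − CFSE(tet) = -10296 − (-3051) = -7245 cm⁻¹.

-7245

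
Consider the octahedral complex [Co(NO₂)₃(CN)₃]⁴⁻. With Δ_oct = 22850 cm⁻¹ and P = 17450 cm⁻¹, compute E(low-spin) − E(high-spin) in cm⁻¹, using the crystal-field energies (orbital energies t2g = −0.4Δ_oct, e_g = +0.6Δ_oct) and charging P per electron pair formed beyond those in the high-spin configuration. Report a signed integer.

Ligand charges: 3×(-1) from NO₂⁻ and 3×(-1) from CN⁻ sum to -6; with overall charge -4, Co is +2.
Co sits in group 9; removing 2 electrons leaves Co²⁺ with 9 − 2 = 7 d electrons.
High-spin d⁷ fills as t2g^5 e_g^2 with CFSE 5(−0.4) + 2(+0.6) = -0.8Δ_oct = -18280 cm⁻¹.
Low-spin t2g^6 e_g^1 gives -1.8Δ_oct = -41130 cm⁻¹, but forming 1 extra pair costs 1P = 17450 cm⁻¹, so E(LS) = -41130 + 17450 = -23680 cm⁻¹.
The difference is -23680 − (-18280) = -5400 cm⁻¹, so low-spin lies lower.

-5400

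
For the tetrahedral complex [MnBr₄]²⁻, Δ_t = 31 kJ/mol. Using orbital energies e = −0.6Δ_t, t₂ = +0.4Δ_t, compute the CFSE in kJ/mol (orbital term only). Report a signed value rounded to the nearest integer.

0

Each Br⁻ contributes -1; 4 × (-1) = -4. With overall charge -2, Mn is in the +2 oxidation state.
Mn sits in group 7; removing 2 electrons leaves Mn²⁺ with 7 − 2 = 5 d electrons.
Tetrahedral splitting is small, so the complex is high-spin.
The d⁵ electrons fill as e² t₂³.
The orbital stabilization is 0.0Δ_t = 0.0 × 31 = 0 kJ/mol.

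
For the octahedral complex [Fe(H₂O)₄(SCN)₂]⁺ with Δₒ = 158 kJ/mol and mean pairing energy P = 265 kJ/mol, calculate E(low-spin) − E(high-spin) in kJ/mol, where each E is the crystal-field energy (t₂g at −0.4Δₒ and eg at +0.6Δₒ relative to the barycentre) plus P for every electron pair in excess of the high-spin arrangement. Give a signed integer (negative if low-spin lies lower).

Ligand charges: 4×(+0) from H₂O and 2×(-1) from SCN⁻ sum to -2; with overall charge +1, Fe is +3.
Fe sits in group 8; removing 3 electrons leaves Fe³⁺ with 8 − 3 = 5 d electrons.
High-spin d⁵ fills as t₂g³ eg² with CFSE 3(−0.4) + 2(+0.6) = 0.0Δₒ = 0 kJ/mol.
For low-spin the configuration is t₂g⁵ eg⁰: orbital energy -2.0 × 158 = -316 kJ/mol, and 2 additional pairs relative to high-spin add 530 kJ/mol, giving 214 kJ/mol.
Thus E(LS) − E(HS) = 214 kJ/mol.

214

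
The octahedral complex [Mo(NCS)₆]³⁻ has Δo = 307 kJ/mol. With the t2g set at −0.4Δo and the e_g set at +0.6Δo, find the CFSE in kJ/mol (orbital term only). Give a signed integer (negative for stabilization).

-368

Each NCS⁻ contributes -1; 6 × (-1) = -6. With overall charge -3, Mo is in the +3 oxidation state.
Mo³⁺: group 6, so d-count = 6 − 3 = 3.
The d³ electrons fill as t2g^3 e_g^0.
CFSE(orbital) = 3×(-0.4Δo) + 0×(0.6Δo) = -1.2Δo; with Δo = 307 kJ/mol that is -368 kJ/mol.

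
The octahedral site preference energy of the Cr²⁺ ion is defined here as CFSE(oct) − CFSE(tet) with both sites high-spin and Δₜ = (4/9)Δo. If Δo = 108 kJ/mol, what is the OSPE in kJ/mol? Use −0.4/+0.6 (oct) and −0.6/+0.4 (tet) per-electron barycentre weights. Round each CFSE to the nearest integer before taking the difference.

Cr is in group 6, so Cr²⁺ is d⁴ (6 − 2 = 4).
In an octahedral site d⁴ (HS) is t₂g³ eg¹, giving CFSE(oct) = -0.6Δo = -65 kJ/mol.
Tetrahedral e² t₂² gives -0.4Δₜ = -0.4 × (4/9) × 108 = -19 kJ/mol.
Subtracting, OSPE = -65 − (-19) = -46 kJ/mol.

-46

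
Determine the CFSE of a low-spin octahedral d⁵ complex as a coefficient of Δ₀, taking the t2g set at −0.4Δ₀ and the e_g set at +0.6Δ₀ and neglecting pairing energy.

Configuration: t2g^5 e_g^0.
CFSE = 5(-0.4Δ₀) + 0(0.6Δ₀) = -2.0Δ₀ + 0.0Δ₀ = -2.0Δ₀.

-2.0 Δ₀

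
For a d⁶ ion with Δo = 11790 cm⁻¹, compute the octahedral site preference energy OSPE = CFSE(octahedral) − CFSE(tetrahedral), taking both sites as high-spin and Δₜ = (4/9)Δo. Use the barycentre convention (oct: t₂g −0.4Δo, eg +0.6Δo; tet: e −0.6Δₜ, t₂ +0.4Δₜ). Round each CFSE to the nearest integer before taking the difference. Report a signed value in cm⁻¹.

-1572

Octahedral high-spin t₂g⁴ eg²: CFSE = -0.4 × 11790 = -4716 cm⁻¹.
Tetrahedral: e³ t₂³, CFSE = 3(−0.6) + 3(+0.4) = -0.6Δₜ = -0.6 × (4/9) × 11790 = -3144 cm⁻¹.
OSPE = -4716 − (-3144) = -1572 cm⁻¹.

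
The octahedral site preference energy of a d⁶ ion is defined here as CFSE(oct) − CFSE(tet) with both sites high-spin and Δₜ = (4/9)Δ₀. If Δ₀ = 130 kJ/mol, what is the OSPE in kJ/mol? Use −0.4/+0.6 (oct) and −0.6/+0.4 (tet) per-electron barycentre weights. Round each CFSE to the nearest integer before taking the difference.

Octahedral high-spin t₂g⁴ eg²: CFSE = -0.4 × 130 = -52 kJ/mol.
Tetrahedral e³ t₂³ gives -0.6Δₜ = -0.6 × (4/9) × 130 = -35 kJ/mol.
OSPE = CFSE(oct) − CFSE(tet) = -52 − (-35) = -17 kJ/mol.

-17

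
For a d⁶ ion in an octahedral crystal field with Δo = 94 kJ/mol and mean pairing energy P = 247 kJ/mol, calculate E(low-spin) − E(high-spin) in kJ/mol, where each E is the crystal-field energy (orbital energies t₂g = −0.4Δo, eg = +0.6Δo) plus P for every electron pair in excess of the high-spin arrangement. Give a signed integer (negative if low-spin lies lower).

High-spin: t₂g⁴ eg², CFSE = -0.4Δo = -38 kJ/mol.
Low-spin t₂g⁶ eg⁰ gives -2.4Δo = -226 kJ/mol, but forming 2 extra pairs costs 2P = 494 kJ/mol, so E(LS) = -226 + 494 = 268 kJ/mol.
Thus E(LS) − E(HS) = 306 kJ/mol.

306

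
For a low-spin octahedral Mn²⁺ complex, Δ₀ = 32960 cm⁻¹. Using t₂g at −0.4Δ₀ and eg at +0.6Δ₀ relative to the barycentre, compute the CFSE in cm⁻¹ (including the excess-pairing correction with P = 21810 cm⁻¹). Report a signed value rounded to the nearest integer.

-22300

Group 7 minus oxidation state +2 gives a d⁵ configuration for Mn²⁺.
Electron filling gives t₂g⁵ eg⁰.
Orbital CFSE = 5(-0.4) + 0(0.6) = -2.0Δ₀ = -2.0 × 32960 = -65920 cm⁻¹.
Pairing penalty: 2 pairs vs 0 in the high-spin reference → 2 extra × P = 43620 cm⁻¹.
Net CFSE = -65920 + 43620 = -22300 cm⁻¹.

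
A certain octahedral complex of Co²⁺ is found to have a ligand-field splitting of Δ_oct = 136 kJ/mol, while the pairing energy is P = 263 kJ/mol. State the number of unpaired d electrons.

Group 9 minus oxidation state +2 gives a d⁷ configuration for Co²⁺.
With Δ_oct < P the complex is high-spin.
That gives t2g^5 e_g^2.
Unpaired electrons: 3.

3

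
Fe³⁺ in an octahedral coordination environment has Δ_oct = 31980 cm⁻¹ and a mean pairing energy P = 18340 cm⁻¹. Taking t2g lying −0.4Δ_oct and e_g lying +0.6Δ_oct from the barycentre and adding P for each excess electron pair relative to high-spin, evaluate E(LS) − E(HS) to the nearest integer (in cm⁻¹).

-27280

Group 8 minus oxidation state +3 gives a d⁵ configuration for Fe³⁺.
High-spin: t2g^3 e_g^2, CFSE = 0.0Δ_oct = 0 cm⁻¹.
Low-spin: t2g^5 e_g^0, orbital CFSE = -2.0Δ_oct = -63960 cm⁻¹; plus 2 excess pairs × P = +36680 cm⁻¹; total -27280 cm⁻¹.
The difference is -27280 − (0) = -27280 cm⁻¹, so low-spin lies lower.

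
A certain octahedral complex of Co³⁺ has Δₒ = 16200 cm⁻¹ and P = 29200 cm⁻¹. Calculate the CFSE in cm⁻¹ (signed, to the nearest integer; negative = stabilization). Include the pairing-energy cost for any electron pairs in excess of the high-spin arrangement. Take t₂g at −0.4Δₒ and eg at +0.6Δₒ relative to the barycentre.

-6480

Co³⁺: group 9, so d-count = 9 − 3 = 6.
Δₒ < P, so pairing is avoided: the ground state is high-spin.
Configuration: t₂g⁴ eg².
Orbital CFSE = -0.4Δₒ = -0.4 × 16200 = -6480 cm⁻¹.
High-spin has no excess pairs, so no pairing correction applies.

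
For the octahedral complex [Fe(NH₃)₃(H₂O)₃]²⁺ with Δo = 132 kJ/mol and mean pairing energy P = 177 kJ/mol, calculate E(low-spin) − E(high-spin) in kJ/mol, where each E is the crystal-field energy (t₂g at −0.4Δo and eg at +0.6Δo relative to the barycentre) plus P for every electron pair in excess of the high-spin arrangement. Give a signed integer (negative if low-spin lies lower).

Ligand charges: 3×(+0) from NH₃ and 3×(+0) from H₂O sum to +0; with overall charge +2, Fe is +2.
Fe²⁺: group 8, so d-count = 8 − 2 = 6.
High-spin: t₂g⁴ eg², CFSE = -0.4Δo = -53 kJ/mol.
Low-spin t₂g⁶ eg⁰ gives -2.4Δo = -317 kJ/mol, but forming 2 extra pairs costs 2P = 354 kJ/mol, so E(LS) = -317 + 354 = 37 kJ/mol.
The difference is 37 − (-53) = 90 kJ/mol, so high-spin lies lower.

90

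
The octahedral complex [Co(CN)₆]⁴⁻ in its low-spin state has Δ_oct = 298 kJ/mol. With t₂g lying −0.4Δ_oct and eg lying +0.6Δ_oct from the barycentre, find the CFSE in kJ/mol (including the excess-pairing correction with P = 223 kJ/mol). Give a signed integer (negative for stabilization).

-313

Each CN⁻ contributes -1; 6 × (-1) = -6. With overall charge -4, Co is in the +2 oxidation state.
Co sits in group 9; removing 2 electrons leaves Co²⁺ with 9 − 2 = 7 d electrons.
Configuration: t₂g⁶ eg¹.
Orbital CFSE = 6(-0.4) + 1(0.6) = -1.8Δ_oct = -1.8 × 298 = -536 kJ/mol.
High-spin d⁷ would be t₂g⁵ eg² with 2 pairs; low-spin has 3, so 1 excess pair costs +1P = +223 kJ/mol.
Net CFSE = -536 + 223 = -313 kJ/mol.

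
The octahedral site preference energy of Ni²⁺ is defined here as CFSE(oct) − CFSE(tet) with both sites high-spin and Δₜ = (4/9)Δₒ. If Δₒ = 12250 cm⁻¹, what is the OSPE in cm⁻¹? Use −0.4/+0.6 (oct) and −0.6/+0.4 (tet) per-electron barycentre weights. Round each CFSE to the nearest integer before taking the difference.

-10344

Ni²⁺: group 10, so d-count = 10 − 2 = 8.
Octahedral high-spin t2g^6 e_g^2: CFSE = -1.2 × 12250 = -14700 cm⁻¹.
Tetrahedral: e^4 t2^4, CFSE = 4(−0.6) + 4(+0.4) = -0.8Δₜ = -0.8 × (4/9) × 12250 = -4356 cm⁻¹.
Subtracting, OSPE = -14700 − (-4356) = -10344 cm⁻¹.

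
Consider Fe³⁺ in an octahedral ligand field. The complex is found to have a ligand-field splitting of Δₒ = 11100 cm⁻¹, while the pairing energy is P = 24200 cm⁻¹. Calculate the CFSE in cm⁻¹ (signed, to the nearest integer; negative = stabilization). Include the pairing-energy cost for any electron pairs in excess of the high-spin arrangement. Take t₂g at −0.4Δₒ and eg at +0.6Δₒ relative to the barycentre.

Fe³⁺: group 8, so d-count = 8 − 3 = 5.
Δₒ < P, so pairing is avoided: the ground state is high-spin.
Configuration: t₂g³ eg².
Orbital CFSE = 0.0Δₒ = 0.0 × 11100 = 0 cm⁻¹.
High-spin has no excess pairs, so no pairing correction applies.

0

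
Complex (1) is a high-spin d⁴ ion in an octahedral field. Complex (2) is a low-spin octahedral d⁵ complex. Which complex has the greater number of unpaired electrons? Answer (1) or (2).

(1)

(1): t₂g³ eg¹ → 4 unpaired.
(2): t₂g⁵ eg⁰ → 1 unpaired.
So (1) has more unpaired electrons.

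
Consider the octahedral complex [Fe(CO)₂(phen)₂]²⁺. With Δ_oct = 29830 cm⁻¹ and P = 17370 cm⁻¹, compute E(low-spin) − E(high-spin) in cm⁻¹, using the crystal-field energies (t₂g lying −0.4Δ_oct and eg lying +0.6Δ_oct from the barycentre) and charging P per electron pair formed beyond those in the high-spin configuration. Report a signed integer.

Ligand charges: 2×(+0) from CO and 2×(+0) from phen sum to +0; with overall charge +2, Fe is +2.
Fe sits in group 8; removing 2 electrons leaves Fe²⁺ with 8 − 2 = 6 d electrons.
High-spin d⁶ fills as t₂g⁴ eg² with CFSE 4(−0.4) + 2(+0.6) = -0.4Δ_oct = -11932 cm⁻¹.
Low-spin t₂g⁶ eg⁰ gives -2.4Δ_oct = -71592 cm⁻¹, but forming 2 extra pairs costs 2P = 34740 cm⁻¹, so E(LS) = -71592 + 34740 = -36852 cm⁻¹.
E(LS) − E(HS) = -36852 − (-11932) = -24920 cm⁻¹.

-24920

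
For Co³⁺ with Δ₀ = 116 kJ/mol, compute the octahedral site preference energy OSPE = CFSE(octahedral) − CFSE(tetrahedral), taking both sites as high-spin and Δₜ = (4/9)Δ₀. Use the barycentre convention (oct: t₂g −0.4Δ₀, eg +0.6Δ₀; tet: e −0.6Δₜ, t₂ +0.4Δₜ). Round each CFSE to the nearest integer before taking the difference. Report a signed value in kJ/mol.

-15

Co is in group 9, so Co³⁺ is d⁶ (9 − 3 = 6).
Octahedral high-spin t2g^4 e_g^2: CFSE = -0.4 × 116 = -46 kJ/mol.
Tetrahedral e^3 t2^3 gives -0.6Δₜ = -0.6 × (4/9) × 116 = -31 kJ/mol.
Subtracting, OSPE = -46 − (-31) = -15 kJ/mol.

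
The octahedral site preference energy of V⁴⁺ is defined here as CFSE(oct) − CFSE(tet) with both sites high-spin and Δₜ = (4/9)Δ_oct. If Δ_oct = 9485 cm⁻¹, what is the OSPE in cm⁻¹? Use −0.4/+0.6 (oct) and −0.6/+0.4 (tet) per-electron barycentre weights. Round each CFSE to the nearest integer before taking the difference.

-1265

V is in group 5, so V⁴⁺ is d¹ (5 − 4 = 1).
In an octahedral site d¹ (HS) is t₂g¹ eg⁰, giving CFSE(oct) = -0.4Δ_oct = -3794 cm⁻¹.
Tetrahedral e¹ t₂⁰ gives -0.6Δₜ = -0.6 × (4/9) × 9485 = -2529 cm⁻¹.
OSPE = -3794 − (-2529) = -1265 cm⁻¹.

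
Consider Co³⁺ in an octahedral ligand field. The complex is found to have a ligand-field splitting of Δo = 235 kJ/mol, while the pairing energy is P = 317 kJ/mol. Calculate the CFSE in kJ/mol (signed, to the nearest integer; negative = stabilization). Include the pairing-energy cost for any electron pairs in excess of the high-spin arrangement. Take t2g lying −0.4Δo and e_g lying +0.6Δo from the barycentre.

Co sits in group 9; removing 3 electrons leaves Co³⁺ with 9 − 3 = 6 d electrons.
Δo < P, so pairing is avoided: the ground state is high-spin.
That gives t2g^4 e_g^2.
Orbital CFSE = -0.4Δo = -0.4 × 235 = -94 kJ/mol.
High-spin has no excess pairs, so no pairing correction applies.

-94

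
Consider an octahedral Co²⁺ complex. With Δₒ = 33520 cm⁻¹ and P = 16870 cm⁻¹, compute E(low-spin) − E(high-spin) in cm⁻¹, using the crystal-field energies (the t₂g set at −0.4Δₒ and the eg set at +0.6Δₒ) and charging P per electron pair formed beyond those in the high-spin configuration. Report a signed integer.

Co is in group 9, so Co²⁺ is d⁷ (9 − 2 = 7).
High-spin: t₂g⁵ eg², CFSE = -0.8Δₒ = -26816 cm⁻¹.
Low-spin t₂g⁶ eg¹ gives -1.8Δₒ = -60336 cm⁻¹, but forming 1 extra pair costs 1P = 16870 cm⁻¹, so E(LS) = -60336 + 16870 = -43466 cm⁻¹.
The difference is -43466 − (-26816) = -16650 cm⁻¹, so low-spin lies lower.

-16650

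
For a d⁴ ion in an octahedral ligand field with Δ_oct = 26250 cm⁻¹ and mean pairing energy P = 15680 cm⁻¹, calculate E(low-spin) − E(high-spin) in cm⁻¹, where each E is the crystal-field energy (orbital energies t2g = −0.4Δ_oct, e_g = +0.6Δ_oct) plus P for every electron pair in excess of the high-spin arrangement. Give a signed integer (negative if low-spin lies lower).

-10570

High-spin d⁴ fills as t2g^3 e_g^1 with CFSE 3(−0.4) + 1(+0.6) = -0.6Δ_oct = -15750 cm⁻¹.
Low-spin t2g^4 e_g^0 gives -1.6Δ_oct = -42000 cm⁻¹, but forming 1 extra pair costs 1P = 15680 cm⁻¹, so E(LS) = -42000 + 15680 = -26320 cm⁻¹.
The difference is -26320 − (-15750) = -10570 cm⁻¹, so low-spin lies lower.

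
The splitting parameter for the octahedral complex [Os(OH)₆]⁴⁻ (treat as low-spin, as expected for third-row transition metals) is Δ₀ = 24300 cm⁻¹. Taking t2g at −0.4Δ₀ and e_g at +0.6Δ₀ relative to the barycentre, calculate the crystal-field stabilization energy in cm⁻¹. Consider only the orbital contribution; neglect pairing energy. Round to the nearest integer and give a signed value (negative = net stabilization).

Each OH⁻ contributes -1; 6 × (-1) = -6. With overall charge -4, Os is in the +2 oxidation state.
Os²⁺: group 8, so d-count = 8 − 2 = 6.
Electron filling gives t2g^6 e_g^0.
The orbital stabilization is -2.4Δ₀ = -2.4 × 24300 = -58320 cm⁻¹.

-58320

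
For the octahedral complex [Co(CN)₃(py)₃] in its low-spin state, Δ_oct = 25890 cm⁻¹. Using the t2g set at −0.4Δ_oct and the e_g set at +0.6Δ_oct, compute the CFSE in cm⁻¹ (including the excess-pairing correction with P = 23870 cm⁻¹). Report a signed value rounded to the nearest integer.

Ligand charges: 3×(-1) from CN⁻ and 3×(+0) from py sum to -3; with overall charge +0, Co is +3.
Group 9 minus oxidation state +3 gives a d⁶ configuration for Co³⁺.
Electron filling gives t2g^6 e_g^0.
CFSE(orbital) = 6×(-0.4Δ_oct) + 0×(0.6Δ_oct) = -2.4Δ_oct; with Δ_oct = 25890 cm⁻¹ that is -62136 cm⁻¹.
Relative to high-spin t2g^4 e_g^2 (1 paired), the low-spin configuration has 2 additional pairs, contributing +2 × 23870 = +47740 cm⁻¹.
Net CFSE = -62136 + 47740 = -14396 cm⁻¹.

-14396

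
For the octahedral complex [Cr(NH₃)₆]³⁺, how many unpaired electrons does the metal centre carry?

NH₃ is neutral, so the +3 overall charge sits on Cr: oxidation state +3.
Cr sits in group 6; removing 3 electrons leaves Cr³⁺ with 6 − 3 = 3 d electrons.
For octahedral d³ the high- and low-spin configurations coincide.
Configuration: t₂g³ eg⁰, giving 3 unpaired electrons.

3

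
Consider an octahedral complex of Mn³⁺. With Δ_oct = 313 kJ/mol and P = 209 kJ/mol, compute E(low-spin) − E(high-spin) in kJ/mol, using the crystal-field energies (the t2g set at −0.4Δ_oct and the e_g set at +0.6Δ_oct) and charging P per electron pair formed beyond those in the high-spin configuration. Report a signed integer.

Mn sits in group 7; removing 3 electrons leaves Mn³⁺ with 7 − 3 = 4 d electrons.
High-spin: t2g^3 e_g^1, CFSE = -0.6Δ_oct = -188 kJ/mol.
Low-spin: t2g^4 e_g^0, orbital CFSE = -1.6Δ_oct = -501 kJ/mol; plus 1 excess pair × P = +209 kJ/mol; total -292 kJ/mol.
Thus E(LS) − E(HS) = -104 kJ/mol.

-104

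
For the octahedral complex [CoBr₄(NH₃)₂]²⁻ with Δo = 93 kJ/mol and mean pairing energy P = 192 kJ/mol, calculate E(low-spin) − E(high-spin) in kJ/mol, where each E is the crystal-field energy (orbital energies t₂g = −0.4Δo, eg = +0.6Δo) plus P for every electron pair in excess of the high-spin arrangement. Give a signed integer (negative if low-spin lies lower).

Ligand charges: 4×(-1) from Br⁻ and 2×(+0) from NH₃ sum to -4; with overall charge -2, Co is +2.
Group 9 minus oxidation state +2 gives a d⁷ configuration for Co²⁺.
In the high-spin limit (t₂g⁵ eg²) the orbital term is -0.8Δo = -74 kJ/mol, with no excess pairing.
For low-spin the configuration is t₂g⁶ eg¹: orbital energy -1.8 × 93 = -167 kJ/mol, and 1 additional pair relative to high-spin adds 192 kJ/mol, giving 25 kJ/mol.
Thus E(LS) − E(HS) = 99 kJ/mol.

99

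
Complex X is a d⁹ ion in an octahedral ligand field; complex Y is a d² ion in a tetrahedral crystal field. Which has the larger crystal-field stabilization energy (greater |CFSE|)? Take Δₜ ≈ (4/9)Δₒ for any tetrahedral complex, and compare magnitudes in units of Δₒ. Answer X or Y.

X: For octahedral d⁹ the high- and low-spin configurations coincide; t2g^6 e_g^3, CFSE = -0.6Δₒ.
Y: Tetrahedral fields are weak (Δₜ ≈ 4/9 Δₒ), so electrons fill high-spin; e^2 t2^0, CFSE = -1.2Δₜ ≈ -0.53Δₒ.
So X has the larger |CFSE|.

X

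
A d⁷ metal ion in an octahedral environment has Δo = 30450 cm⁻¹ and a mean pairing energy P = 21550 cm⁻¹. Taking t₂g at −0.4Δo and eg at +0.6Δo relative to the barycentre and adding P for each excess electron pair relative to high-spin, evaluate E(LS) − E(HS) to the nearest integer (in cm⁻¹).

-8900

High-spin: t₂g⁵ eg², CFSE = -0.8Δo = -24360 cm⁻¹.
Low-spin: t₂g⁶ eg¹, orbital CFSE = -1.8Δo = -54810 cm⁻¹; plus 1 excess pair × P = +21550 cm⁻¹; total -33260 cm⁻¹.
The difference is -33260 − (-24360) = -8900 cm⁻¹, so low-spin lies lower.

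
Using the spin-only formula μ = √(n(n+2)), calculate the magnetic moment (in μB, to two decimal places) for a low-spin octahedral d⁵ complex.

Configuration: t2g^5 e_g^0 → 1 unpaired electron.
μ(spin-only) = √[1(1+2)] = √3 ≈ 1.73 μB.

1.73 μB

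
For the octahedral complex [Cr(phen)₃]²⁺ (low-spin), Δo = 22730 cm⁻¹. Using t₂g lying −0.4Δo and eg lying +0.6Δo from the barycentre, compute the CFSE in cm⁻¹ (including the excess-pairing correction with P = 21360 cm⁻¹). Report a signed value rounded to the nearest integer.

-15008

phen is neutral, so the +2 overall charge sits on Cr: oxidation state +2.
Cr²⁺: group 6, so d-count = 6 − 2 = 4.
Configuration: t₂g⁴ eg⁰.
The orbital stabilization is -1.6Δo = -1.6 × 22730 = -36368 cm⁻¹.
Pairing penalty: 1 pair vs 0 in the high-spin reference → 1 extra × P = 21360 cm⁻¹.
Combining: -36368 + 21360 = -15008 cm⁻¹.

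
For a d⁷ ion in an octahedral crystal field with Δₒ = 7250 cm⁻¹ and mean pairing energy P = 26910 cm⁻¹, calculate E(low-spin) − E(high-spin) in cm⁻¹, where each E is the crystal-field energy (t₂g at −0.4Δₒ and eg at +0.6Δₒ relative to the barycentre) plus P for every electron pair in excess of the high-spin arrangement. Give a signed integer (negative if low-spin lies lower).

In the high-spin limit (t₂g⁵ eg²) the orbital term is -0.8Δₒ = -5800 cm⁻¹, with no excess pairing.
Low-spin t₂g⁶ eg¹ gives -1.8Δₒ = -13050 cm⁻¹, but forming 1 extra pair costs 1P = 26910 cm⁻¹, so E(LS) = -13050 + 26910 = 13860 cm⁻¹.
The difference is 13860 − (-5800) = 19660 cm⁻¹, so high-spin lies lower.

19660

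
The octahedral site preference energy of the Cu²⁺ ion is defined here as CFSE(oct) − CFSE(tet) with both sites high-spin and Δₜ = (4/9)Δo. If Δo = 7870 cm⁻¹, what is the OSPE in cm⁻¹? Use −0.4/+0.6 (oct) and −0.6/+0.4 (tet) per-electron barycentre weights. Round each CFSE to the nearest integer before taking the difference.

-3323

Cu sits in group 11; removing 2 electrons leaves Cu²⁺ with 11 − 2 = 9 d electrons.
Octahedral (high-spin): t₂g⁶ eg³, CFSE = 6(−0.4) + 3(+0.6) = -0.6Δo = -0.6 × 7870 = -4722 cm⁻¹.
Tetrahedral: e⁴ t₂⁵, CFSE = 4(−0.6) + 5(+0.4) = -0.4Δₜ = -0.4 × (4/9) × 7870 = -1399 cm⁻¹.
Subtracting, OSPE = -4722 − (-1399) = -3323 cm⁻¹.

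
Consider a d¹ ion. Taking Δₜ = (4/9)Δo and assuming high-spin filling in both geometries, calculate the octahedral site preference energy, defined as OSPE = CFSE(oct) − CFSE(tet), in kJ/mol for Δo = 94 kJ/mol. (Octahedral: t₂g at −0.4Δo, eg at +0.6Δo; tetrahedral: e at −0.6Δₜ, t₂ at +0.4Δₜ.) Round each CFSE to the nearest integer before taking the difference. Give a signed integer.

-13

Octahedral (high-spin): t₂g¹ eg⁰, CFSE = 1(−0.4) + 0(+0.6) = -0.4Δo = -0.4 × 94 = -38 kJ/mol.
In a tetrahedral site the filling is e¹ t₂⁰: CFSE(tet) = -0.6Δₜ = -0.6 × (4/9)(94) = -25 kJ/mol.
Subtracting, OSPE = -38 − (-25) = -13 kJ/mol.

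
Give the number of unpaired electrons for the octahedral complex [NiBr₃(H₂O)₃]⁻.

2

Ligand charges: 3×(-1) from Br⁻ and 3×(+0) from H₂O sum to -3; with overall charge -1, Ni is +2.
Ni is in group 10, so Ni²⁺ is d⁸ (10 − 2 = 8).
Configuration: t₂g⁶ eg², giving 2 unpaired electrons.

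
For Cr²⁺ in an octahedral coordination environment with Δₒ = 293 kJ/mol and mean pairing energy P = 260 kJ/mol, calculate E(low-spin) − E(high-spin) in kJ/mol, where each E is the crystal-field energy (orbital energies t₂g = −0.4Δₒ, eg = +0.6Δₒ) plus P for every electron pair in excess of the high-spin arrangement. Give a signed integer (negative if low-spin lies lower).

Cr²⁺: group 6, so d-count = 6 − 2 = 4.
In the high-spin limit (t₂g³ eg¹) the orbital term is -0.6Δₒ = -176 kJ/mol, with no excess pairing.
Low-spin t₂g⁴ eg⁰ gives -1.6Δₒ = -469 kJ/mol, but forming 1 extra pair costs 1P = 260 kJ/mol, so E(LS) = -469 + 260 = -209 kJ/mol.
E(LS) − E(HS) = -209 − (-176) = -33 kJ/mol.

-33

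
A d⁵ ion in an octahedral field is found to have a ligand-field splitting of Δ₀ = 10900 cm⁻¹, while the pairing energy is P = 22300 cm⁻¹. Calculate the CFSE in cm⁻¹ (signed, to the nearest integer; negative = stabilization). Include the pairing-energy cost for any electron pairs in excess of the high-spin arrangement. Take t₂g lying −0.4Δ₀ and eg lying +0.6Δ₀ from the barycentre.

0

With Δ₀ < P the complex is high-spin.
That gives t₂g³ eg².
Orbital CFSE = 0.0Δ₀ = 0.0 × 10900 = 0 cm⁻¹.
High-spin has no excess pairs, so no pairing correction applies.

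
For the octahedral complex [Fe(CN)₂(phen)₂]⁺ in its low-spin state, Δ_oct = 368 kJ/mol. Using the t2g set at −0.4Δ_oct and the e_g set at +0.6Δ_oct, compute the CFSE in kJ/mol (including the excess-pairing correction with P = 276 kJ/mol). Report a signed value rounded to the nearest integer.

-184

Ligand charges: 2×(-1) from CN⁻ and 2×(+0) from phen sum to -2; with overall charge +1, Fe is +3.
Fe sits in group 8; removing 3 electrons leaves Fe³⁺ with 8 − 3 = 5 d electrons.
Electron filling gives t2g^5 e_g^0.
CFSE(orbital) = 5×(-0.4Δ_oct) + 0×(0.6Δ_oct) = -2.0Δ_oct; with Δ_oct = 368 kJ/mol that is -736 kJ/mol.
High-spin d⁵ would be t2g^3 e_g^2 with 0 pairs; low-spin has 2, so 2 excess pairs cost +2P = +552 kJ/mol.
Combining: -736 + 552 = -184 kJ/mol.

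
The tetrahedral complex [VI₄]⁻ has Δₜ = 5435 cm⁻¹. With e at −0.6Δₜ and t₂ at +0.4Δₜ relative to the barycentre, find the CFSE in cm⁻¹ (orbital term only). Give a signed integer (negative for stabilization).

Each I⁻ contributes -1; 4 × (-1) = -4. With overall charge -1, V is in the +3 oxidation state.
V is in group 5, so V³⁺ is d² (5 − 3 = 2).
Tetrahedral splitting is small, so the complex is high-spin.
The d² electrons fill as e² t₂⁰.
The orbital stabilization is -1.2Δₜ = -1.2 × 5435 = -6522 cm⁻¹.

-6522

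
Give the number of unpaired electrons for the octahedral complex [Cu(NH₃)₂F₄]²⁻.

Ligand charges: 2×(+0) from NH₃ and 4×(-1) from F⁻ sum to -4; with overall charge -2, Cu is +2.
Cu sits in group 11; removing 2 electrons leaves Cu²⁺ with 11 − 2 = 9 d electrons.
Configuration: t₂g⁶ eg³, giving 1 unpaired electron.

1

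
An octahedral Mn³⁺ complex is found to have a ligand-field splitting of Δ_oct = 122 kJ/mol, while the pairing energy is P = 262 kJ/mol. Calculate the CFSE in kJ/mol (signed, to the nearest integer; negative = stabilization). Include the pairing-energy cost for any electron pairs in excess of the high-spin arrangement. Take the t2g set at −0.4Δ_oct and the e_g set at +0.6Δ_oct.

Mn³⁺: group 7, so d-count = 7 − 3 = 4.
Δ_oct < P, so pairing is avoided: the ground state is high-spin.
That gives t2g^3 e_g^1.
Orbital CFSE = -0.6Δ_oct = -0.6 × 122 = -73 kJ/mol.
High-spin has no excess pairs, so no pairing correction applies.

-73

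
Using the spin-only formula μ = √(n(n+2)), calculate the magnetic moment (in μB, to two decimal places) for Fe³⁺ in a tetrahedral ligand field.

Fe sits in group 8; removing 3 electrons leaves Fe³⁺ with 8 − 3 = 5 d electrons.
Tetrahedral splitting is small, so the complex is high-spin.
Configuration: e² t₂³ → 5 unpaired electrons.
μ(spin-only) = √[5(5+2)] = √35 ≈ 5.92 μB.

5.92 μB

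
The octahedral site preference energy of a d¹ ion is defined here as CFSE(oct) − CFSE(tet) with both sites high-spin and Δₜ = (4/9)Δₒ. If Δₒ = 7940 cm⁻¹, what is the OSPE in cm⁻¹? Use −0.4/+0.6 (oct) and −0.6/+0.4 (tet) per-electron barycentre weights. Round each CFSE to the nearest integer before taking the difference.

Octahedral high-spin t₂g¹ eg⁰: CFSE = -0.4 × 7940 = -3176 cm⁻¹.
In a tetrahedral site the filling is e¹ t₂⁰: CFSE(tet) = -0.6Δₜ = -0.6 × (4/9)(7940) = -2117 cm⁻¹.
OSPE = -3176 − (-2117) = -1059 cm⁻¹.

-1059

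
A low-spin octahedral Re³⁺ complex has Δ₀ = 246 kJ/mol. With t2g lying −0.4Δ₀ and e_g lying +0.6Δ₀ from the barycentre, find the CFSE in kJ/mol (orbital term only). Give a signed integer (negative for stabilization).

Group 7 minus oxidation state +3 gives a d⁴ configuration for Re³⁺.
The d⁴ electrons fill as t2g^4 e_g^0.
Orbital CFSE = 4(-0.4) + 0(0.6) = -1.6Δ₀ = -1.6 × 246 = -394 kJ/mol.

-394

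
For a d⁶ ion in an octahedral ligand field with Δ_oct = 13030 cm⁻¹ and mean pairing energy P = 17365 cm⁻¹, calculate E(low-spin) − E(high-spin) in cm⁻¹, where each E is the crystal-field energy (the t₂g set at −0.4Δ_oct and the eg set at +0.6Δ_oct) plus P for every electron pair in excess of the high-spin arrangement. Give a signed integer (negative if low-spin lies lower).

In the high-spin limit (t₂g⁴ eg²) the orbital term is -0.4Δ_oct = -5212 cm⁻¹, with no excess pairing.
Low-spin: t₂g⁶ eg⁰, orbital CFSE = -2.4Δ_oct = -31272 cm⁻¹; plus 2 excess pairs × P = +34730 cm⁻¹; total 3458 cm⁻¹.
The difference is 3458 − (-5212) = 8670 cm⁻¹, so high-spin lies lower.

8670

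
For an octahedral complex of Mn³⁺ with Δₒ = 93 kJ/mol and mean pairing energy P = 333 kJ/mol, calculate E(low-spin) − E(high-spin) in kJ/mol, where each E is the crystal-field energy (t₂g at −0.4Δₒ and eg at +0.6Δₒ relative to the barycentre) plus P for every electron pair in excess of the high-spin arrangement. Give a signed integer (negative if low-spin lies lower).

Mn³⁺: group 7, so d-count = 7 − 3 = 4.
High-spin: t₂g³ eg¹, CFSE = -0.6Δₒ = -56 kJ/mol.
Low-spin: t₂g⁴ eg⁰, orbital CFSE = -1.6Δₒ = -149 kJ/mol; plus 1 excess pair × P = +333 kJ/mol; total 184 kJ/mol.
E(LS) − E(HS) = 184 − (-56) = 240 kJ/mol.

240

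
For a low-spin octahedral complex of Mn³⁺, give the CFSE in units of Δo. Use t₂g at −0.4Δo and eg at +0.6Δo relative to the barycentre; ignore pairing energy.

Group 7 minus oxidation state +3 gives a d⁴ configuration for Mn³⁺.
Configuration: t₂g⁴ eg⁰.
CFSE = 4(-0.4Δo) + 0(0.6Δo) = -1.6Δo + 0.0Δo = -1.6Δo.

-1.6 Δo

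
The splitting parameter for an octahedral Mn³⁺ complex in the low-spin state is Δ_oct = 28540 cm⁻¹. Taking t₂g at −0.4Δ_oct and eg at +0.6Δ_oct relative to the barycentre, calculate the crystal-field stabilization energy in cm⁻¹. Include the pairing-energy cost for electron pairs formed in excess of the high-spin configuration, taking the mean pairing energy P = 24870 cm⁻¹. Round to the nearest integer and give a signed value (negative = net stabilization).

Group 7 minus oxidation state +3 gives a d⁴ configuration for Mn³⁺.
Electron filling gives t₂g⁴ eg⁰.
Orbital CFSE = 4(-0.4) + 0(0.6) = -1.6Δ_oct = -1.6 × 28540 = -45664 cm⁻¹.
High-spin d⁴ would be t₂g³ eg¹ with 0 pairs; low-spin has 1, so 1 excess pair costs +1P = +24870 cm⁻¹.
Combining: -45664 + 24870 = -20794 cm⁻¹.

-20794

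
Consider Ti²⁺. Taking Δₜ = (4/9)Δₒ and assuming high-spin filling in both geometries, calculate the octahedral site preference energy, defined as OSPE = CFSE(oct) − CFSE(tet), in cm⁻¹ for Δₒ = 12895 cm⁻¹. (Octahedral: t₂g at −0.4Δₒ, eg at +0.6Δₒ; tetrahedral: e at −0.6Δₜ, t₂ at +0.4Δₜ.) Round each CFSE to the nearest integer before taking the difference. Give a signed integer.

-3439

Ti sits in group 4; removing 2 electrons leaves Ti²⁺ with 4 − 2 = 2 d electrons.
Octahedral high-spin t₂g² eg⁰: CFSE = -0.8 × 12895 = -10316 cm⁻¹.
Tetrahedral e² t₂⁰ gives -1.2Δₜ = -1.2 × (4/9) × 12895 = -6877 cm⁻¹.
OSPE = -10316 − (-6877) = -3439 cm⁻¹.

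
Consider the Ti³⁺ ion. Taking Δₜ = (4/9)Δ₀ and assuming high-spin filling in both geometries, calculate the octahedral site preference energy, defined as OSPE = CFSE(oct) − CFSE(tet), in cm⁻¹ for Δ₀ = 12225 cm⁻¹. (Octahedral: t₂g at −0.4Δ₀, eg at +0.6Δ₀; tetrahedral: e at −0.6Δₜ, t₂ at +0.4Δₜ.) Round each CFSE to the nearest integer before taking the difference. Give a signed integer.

-1630

Ti is in group 4, so Ti³⁺ is d¹ (4 − 3 = 1).
Octahedral (high-spin): t2g^1 e_g^0, CFSE = 1(−0.4) + 0(+0.6) = -0.4Δ₀ = -0.4 × 12225 = -4890 cm⁻¹.
In a tetrahedral site the filling is e^1 t2^0: CFSE(tet) = -0.6Δₜ = -0.6 × (4/9)(12225) = -3260 cm⁻¹.
Subtracting, OSPE = -4890 − (-3260) = -1630 cm⁻¹.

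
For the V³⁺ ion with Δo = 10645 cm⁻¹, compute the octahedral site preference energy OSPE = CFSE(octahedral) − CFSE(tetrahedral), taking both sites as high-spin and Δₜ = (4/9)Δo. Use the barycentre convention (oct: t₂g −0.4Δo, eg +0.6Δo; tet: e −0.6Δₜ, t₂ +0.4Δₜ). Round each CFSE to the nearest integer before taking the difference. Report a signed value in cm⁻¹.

V is in group 5, so V³⁺ is d² (5 − 3 = 2).
In an octahedral site d² (HS) is t₂g² eg⁰, giving CFSE(oct) = -0.8Δo = -8516 cm⁻¹.
Tetrahedral e² t₂⁰ gives -1.2Δₜ = -1.2 × (4/9) × 10645 = -5677 cm⁻¹.
OSPE = CFSE(oct) − CFSE(tet) = -8516 − (-5677) = -2839 cm⁻¹.

-2839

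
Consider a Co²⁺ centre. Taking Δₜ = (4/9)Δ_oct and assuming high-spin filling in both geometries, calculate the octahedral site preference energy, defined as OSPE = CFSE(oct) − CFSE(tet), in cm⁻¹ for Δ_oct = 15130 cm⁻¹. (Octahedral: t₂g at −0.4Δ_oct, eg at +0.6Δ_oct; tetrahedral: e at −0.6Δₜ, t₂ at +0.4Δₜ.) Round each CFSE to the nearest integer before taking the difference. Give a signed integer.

Co sits in group 9; removing 2 electrons leaves Co²⁺ with 9 − 2 = 7 d electrons.
Octahedral (high-spin): t₂g⁵ eg², CFSE = 5(−0.4) + 2(+0.6) = -0.8Δ_oct = -0.8 × 15130 = -12104 cm⁻¹.
In a tetrahedral site the filling is e⁴ t₂³: CFSE(tet) = -1.2Δₜ = -1.2 × (4/9)(15130) = -8069 cm⁻¹.
OSPE = -12104 − (-8069) = -4035 cm⁻¹.

-4035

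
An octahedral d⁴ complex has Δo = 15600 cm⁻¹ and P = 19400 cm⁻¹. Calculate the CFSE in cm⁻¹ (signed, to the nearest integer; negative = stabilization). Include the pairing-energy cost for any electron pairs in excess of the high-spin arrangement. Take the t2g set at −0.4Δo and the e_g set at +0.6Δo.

Since Δo = 15600 cm⁻¹ < P = 19400 cm⁻¹, the complex adopts the high-spin configuration.
Configuration: t2g^3 e_g^1.
Orbital CFSE = -0.6Δo = -0.6 × 15600 = -9360 cm⁻¹.
High-spin has no excess pairs, so no pairing correction applies.

-9360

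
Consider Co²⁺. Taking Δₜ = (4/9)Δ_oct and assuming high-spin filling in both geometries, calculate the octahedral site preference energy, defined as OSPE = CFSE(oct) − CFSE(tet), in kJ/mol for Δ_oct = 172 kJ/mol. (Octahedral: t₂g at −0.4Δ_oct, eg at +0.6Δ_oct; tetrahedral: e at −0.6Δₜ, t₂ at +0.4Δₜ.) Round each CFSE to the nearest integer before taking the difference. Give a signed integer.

-46

Group 9 minus oxidation state +2 gives a d⁷ configuration for Co²⁺.
In an octahedral site d⁷ (HS) is t₂g⁵ eg², giving CFSE(oct) = -0.8Δ_oct = -138 kJ/mol.
In a tetrahedral site the filling is e⁴ t₂³: CFSE(tet) = -1.2Δₜ = -1.2 × (4/9)(172) = -92 kJ/mol.
OSPE = CFSE(oct) − CFSE(tet) = -138 − (-92) = -46 kJ/mol.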